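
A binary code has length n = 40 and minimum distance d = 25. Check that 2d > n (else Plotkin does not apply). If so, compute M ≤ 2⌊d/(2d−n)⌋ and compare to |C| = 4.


Plotkin bound M ≤ 4; given |C| = 4 ≤ bound (satisfied).

Check applicability: 2d = 50, n = 40.
2d − n = 10 > 0, so Plotkin applies.
Compute d/(2d−n) = 25/10 ≈ 2.5000.
⌊d/(2d−n)⌋ = 2.
Plotkin bound: M ≤ 2·2 = 4.
Given |C| = 4, check: satisfied.
This |C| is at the Plotkin bound.


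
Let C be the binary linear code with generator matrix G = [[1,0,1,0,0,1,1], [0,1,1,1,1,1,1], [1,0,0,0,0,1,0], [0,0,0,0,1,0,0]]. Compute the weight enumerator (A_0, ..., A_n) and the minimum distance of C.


Weight distribution: A_0 = 1, A_1 = 1, A_2 = 2, A_3 = 4, A_4 = 3, A_5 = 3, A_6 = 2. Minimum distance d = 1.

Enumerate all 2^4 = 16 messages m ∈ F_2^4.
For each, compute codeword c = mG in F_2^7, then tally its weight.
  m = 0000 → c = 0000000, weight = 0.
  m = 1000 → c = 1010011, weight = 4.
  m = 0100 → c = 0111111, weight = 6.
  m = 1100 → c = 1101100, weight = 4.
  m = 0010 → c = 1000010, weight = 2.
  m = 1010 → c = 0010001, weight = 2.
  m = 0110 → c = 1111101, weight = 6.
  m = 1110 → c = 0101110, weight = 4.
  m = 0001 → c = 0000100, weight = 1.
  m = 1001 → c = 1010111, weight = 5.
  m = 0101 → c = 0111011, weight = 5.
  m = 1101 → c = 1101000, weight = 3.
  m = 0011 → c = 1000110, weight = 3.
  m = 1011 → c = 0010101, weight = 3.
  m = 0111 → c = 1111001, weight = 5.
  m = 1111 → c = 0101010, weight = 3.
Tally weights:
  weight 0: 1 codewords.
  weight 1: 1 codewords.
  weight 2: 2 codewords.
  weight 3: 4 codewords.
  weight 4: 3 codewords.
  weight 5: 3 codewords.
  weight 6: 2 codewords.
Minimum distance d = smallest w > 0 with A_w > 0 = 1.
Sanity: Σ A_w = 16 = 2^4 = 16 ✓.


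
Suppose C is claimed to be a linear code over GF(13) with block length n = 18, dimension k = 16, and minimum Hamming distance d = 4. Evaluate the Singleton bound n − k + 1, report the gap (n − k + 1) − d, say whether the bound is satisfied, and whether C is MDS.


Singleton RHS = n − k + 1 = 3, slack = -1, bound violated (no such code; not MDS).

Singleton bound: d ≤ n − k + 1.
Here n = 18, k = 16, so n − k + 1 = 3.
Given d = 4, check d ≤ 3: NO.
Slack = (n − k + 1) − d = -1.
The slack is negative: d = 4 exceeds n − k + 1 = 3 by 1, so the Singleton bound is violated and no linear [18, 16, 4]_13 code can exist. In particular it is not MDS (MDS requires d = n − k + 1 exactly).
Description: the claimed parameters are [18, 16, 4]_13; such a code would be impossible (violates the Singleton bound).


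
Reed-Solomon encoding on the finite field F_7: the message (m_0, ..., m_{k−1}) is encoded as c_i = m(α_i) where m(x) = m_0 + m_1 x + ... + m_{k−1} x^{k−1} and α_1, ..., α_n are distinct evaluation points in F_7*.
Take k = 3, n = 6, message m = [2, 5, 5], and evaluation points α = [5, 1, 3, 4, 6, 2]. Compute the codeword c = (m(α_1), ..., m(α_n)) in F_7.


c = [5, 5, 6, 4, 2, 4]

Message polynomial: m(x) = 2 + 5·x + 5·x^2 (mod 7).
For each evaluation point α_i, compute m(α_i) mod 7:
  α_1 = 5: Horner steps 5 → 2 → 5, so m(5) = 5.
  α_2 = 1: Horner steps 5 → 3 → 5, so m(1) = 5.
  α_3 = 3: Horner steps 5 → 6 → 6, so m(3) = 6.
  α_4 = 4: Horner steps 5 → 4 → 4, so m(4) = 4.
  α_5 = 6: Horner steps 5 → 0 → 2, so m(6) = 2.
  α_6 = 2: Horner steps 5 → 1 → 4, so m(2) = 4.
Codeword c = [5, 5, 6, 4, 2, 4] ∈ F_7^6.


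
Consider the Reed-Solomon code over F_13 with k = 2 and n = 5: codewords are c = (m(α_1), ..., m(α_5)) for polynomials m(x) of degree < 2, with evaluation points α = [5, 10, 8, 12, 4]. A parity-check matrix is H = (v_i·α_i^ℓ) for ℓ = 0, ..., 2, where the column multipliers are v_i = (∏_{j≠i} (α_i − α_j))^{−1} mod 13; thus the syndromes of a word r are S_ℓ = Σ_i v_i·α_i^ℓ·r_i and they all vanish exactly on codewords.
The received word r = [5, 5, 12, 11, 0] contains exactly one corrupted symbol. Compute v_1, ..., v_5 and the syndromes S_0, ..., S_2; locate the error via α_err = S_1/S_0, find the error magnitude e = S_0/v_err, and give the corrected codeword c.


S = (11, 3, 2), error at position 1, error magnitude e = 2, c = [3, 5, 12, 11, 0].

Step 1: column multipliers v_i = (∏_{j≠i}(α_i − α_j))^{−1} mod 13.
  i = 1 (α = 5): (5−10)(5−8)(5−12)(5−4) = (−5)·(−3)·(−7)·1 = −105 ≡ 12, so v_1 = 12^{−1} = 12 (mod 13).
  i = 2 (α = 10): (10−5)(10−8)(10−12)(10−4) = 5·2·(−2)·6 = −120 ≡ 10, so v_2 = 10^{−1} = 4 (mod 13).
  i = 3 (α = 8): (8−5)(8−10)(8−12)(8−4) = 3·(−2)·(−4)·4 = 96 ≡ 5, so v_3 = 5^{−1} = 8 (mod 13).
  i = 4 (α = 12): (12−5)(12−10)(12−8)(12−4) = 7·2·4·8 = 448 ≡ 6, so v_4 = 6^{−1} = 11 (mod 13).
  i = 5 (α = 4): (4−5)(4−10)(4−8)(4−12) = (−1)·(−6)·(−4)·(−8) = 192 ≡ 10, so v_5 = 10^{−1} = 4 (mod 13).
  v = [12, 4, 8, 11, 4].
Step 2: syndromes of r = [5, 5, 12, 11, 0] (all sums mod 13).
  S_0 = Σ v_i r_i = 12·5 + 4·5 + 8·12 + 11·11 + 4·0 = 297 ≡ 11.
  S_1 = Σ v_i α_i r_i = 12·5·5 + 4·10·5 + 8·8·12 + 11·12·11 + 4·4·0 = 2720 ≡ 3.
  α_i^2 mod 13 = [12, 9, 12, 1, 3].
  S_2 = Σ v_i α_i^2 r_i = 12·12·5 + 4·9·5 + 8·12·12 + 11·1·11 + 4·3·0 = 2173 ≡ 2.
  S = (11, 3, 2) ≠ 0, so r is not a codeword (an error is present).
Step 3: locate the error. For a single error e at position i, S_ℓ = v_i·e·α_i^ℓ, so α_err = S_1/S_0.
  S_0^{−1} = 11^{−1} = 6 (mod 13), so α_err = 3·6 = 18 ≡ 5 = α_1. Error position i = 1.
  Consistency check: S_2/S_1 = 2·9 = 18 ≡ 5 = α_err ✓ (single-error assumption holds).
Step 4: error magnitude e = S_0/v_1 = S_0·∏_{j≠1}(α_1 − α_j) = 11·12 = 132 ≡ 2 (mod 13).
Step 5: correct position 1: c_1 = r_1 − e = 5 − 2 ≡ 3 (mod 13). Hence c = [3, 5, 12, 11, 0].
  Check: interpolating c through the α_i gives m(x) = 1 + 3·x (degree < 2) with m(α_i) = c_i for every i, so c is indeed a codeword.


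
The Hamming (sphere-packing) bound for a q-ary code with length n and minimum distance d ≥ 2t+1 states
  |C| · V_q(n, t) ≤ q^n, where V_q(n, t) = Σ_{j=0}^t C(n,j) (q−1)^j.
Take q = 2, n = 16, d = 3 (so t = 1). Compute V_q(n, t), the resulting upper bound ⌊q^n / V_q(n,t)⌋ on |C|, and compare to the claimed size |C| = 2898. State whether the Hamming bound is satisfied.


V_q(n, t) = 17, q^n = 65536, Hamming bound = 3855, |C| = 2898 ≤ bound (satisfied).

Step 1: Compute V_q(n, t) = Σ_{j=0}^1 C(n, j) (q−1)^j.
  j = 0: C(16,0)·(1)^0 = 1·1 = 1.
  j = 1: C(16,1)·(1)^1 = 16·1 = 16.
  V_q(n, t) = 1 + 16 = 17.
Step 2: q^n = 2^16 = 65536.
Step 3: Hamming bound ⌊q^n / V_q(n,t)⌋ = ⌊65536/17⌋ = 3855.
Step 4: Compare |C| = 2898 to 3855: satisfied.
The claimed |C| lies below the Hamming bound.


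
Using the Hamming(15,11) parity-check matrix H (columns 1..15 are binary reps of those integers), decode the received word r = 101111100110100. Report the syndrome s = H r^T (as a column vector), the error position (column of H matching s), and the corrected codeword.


s = (1, 1, 1, 0)^T, error position = 14, corrected codeword c = 101111100110110

Compute s = H r^T mod 2 one row at a time:
  s_1 = 0 + 0 + 1 + 1 + 0 + 1 + 0 + 0 = 3 ≡ 1 (mod 2).
  s_2 = 1 + 1 + 1 + 1 + 0 + 1 + 0 + 0 = 5 ≡ 1 (mod 2).
  s_3 = 0 + 1 + 1 + 1 + 1 + 1 + 0 + 0 = 5 ≡ 1 (mod 2).
  s_4 = 1 + 1 + 1 + 1 + 0 + 1 + 1 + 0 = 6 ≡ 0 (mod 2).
s = (1, 1, 1, 0)^T — this equals column 14 of H (binary 1110), so error is at position 14.
Correct: flip bit 14 of r = 101111100110100 to get c = 101111100110110.


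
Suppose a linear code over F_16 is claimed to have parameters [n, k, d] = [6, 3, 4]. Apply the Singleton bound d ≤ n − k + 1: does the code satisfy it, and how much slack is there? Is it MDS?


Singleton RHS = n − k + 1 = 4, slack = 0, bound satisfied, MDS.

Singleton bound: d ≤ n − k + 1.
Here n = 6, k = 3, so n − k + 1 = 4.
Given d = 4, check d ≤ 4: YES.
Slack = (n − k + 1) − d = 0.
The code is MDS (slack = 0).
Description: the claimed parameters are [6, 3, 4]_16; such a code would be MDS (meets Singleton bound).


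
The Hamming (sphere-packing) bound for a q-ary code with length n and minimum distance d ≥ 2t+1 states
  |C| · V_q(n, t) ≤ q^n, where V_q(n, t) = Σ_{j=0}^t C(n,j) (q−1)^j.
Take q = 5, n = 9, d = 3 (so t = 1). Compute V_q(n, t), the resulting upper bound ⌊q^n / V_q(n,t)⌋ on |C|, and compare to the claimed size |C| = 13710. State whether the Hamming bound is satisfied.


V_q(n, t) = 37, q^n = 1953125, Hamming bound = 52787, |C| = 13710 ≤ bound (satisfied).

Step 1: Compute V_q(n, t) = Σ_{j=0}^1 C(n, j) (q−1)^j.
  j = 0: C(9,0)·(4)^0 = 1·1 = 1.
  j = 1: C(9,1)·(4)^1 = 9·4 = 36.
  V_q(n, t) = 1 + 36 = 37.
Step 2: q^n = 5^9 = 1953125.
Step 3: Hamming bound ⌊q^n / V_q(n,t)⌋ = ⌊1953125/37⌋ = 52787.
Step 4: Compare |C| = 13710 to 52787: satisfied.
The claimed |C| lies below the Hamming bound.


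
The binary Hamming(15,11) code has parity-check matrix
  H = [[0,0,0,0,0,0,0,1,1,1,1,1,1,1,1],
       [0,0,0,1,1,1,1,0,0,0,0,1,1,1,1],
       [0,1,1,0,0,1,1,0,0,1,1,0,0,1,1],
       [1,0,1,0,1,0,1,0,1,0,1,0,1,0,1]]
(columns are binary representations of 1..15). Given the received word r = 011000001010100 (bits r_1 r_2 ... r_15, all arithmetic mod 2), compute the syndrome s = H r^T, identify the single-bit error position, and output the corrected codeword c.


s = (1, 1, 1, 0)^T, error position = 14, corrected codeword c = 011000001010110

Compute s = H r^T mod 2 one row at a time:
  s_1 = 0 + 1 + 0 + 1 + 0 + 1 + 0 + 0 = 3 ≡ 1 (mod 2).
  s_2 = 0 + 0 + 0 + 0 + 0 + 1 + 0 + 0 = 1 ≡ 1 (mod 2).
  s_3 = 1 + 1 + 0 + 0 + 0 + 1 + 0 + 0 = 3 ≡ 1 (mod 2).
  s_4 = 0 + 1 + 0 + 0 + 1 + 1 + 1 + 0 = 4 ≡ 0 (mod 2).
s = (1, 1, 1, 0)^T — this equals column 14 of H (binary 1110), so error is at position 14.
Correct: flip bit 14 of r = 011000001010100 to get c = 011000001010110.


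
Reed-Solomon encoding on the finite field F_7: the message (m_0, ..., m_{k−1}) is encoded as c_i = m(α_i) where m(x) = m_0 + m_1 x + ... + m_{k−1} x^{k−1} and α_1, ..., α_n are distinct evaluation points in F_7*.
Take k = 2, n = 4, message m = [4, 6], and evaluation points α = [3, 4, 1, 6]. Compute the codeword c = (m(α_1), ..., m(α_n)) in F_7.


c = [1, 0, 3, 5]

Message polynomial: m(x) = 4 + 6·x (mod 7).
For each evaluation point α_i, compute m(α_i) mod 7:
  α_1 = 3: Horner steps 6 → 1, so m(3) = 1.
  α_2 = 4: Horner steps 6 → 0, so m(4) = 0.
  α_3 = 1: Horner steps 6 → 3, so m(1) = 3.
  α_4 = 6: Horner steps 6 → 5, so m(6) = 5.
Codeword c = [1, 0, 3, 5] ∈ F_7^4.


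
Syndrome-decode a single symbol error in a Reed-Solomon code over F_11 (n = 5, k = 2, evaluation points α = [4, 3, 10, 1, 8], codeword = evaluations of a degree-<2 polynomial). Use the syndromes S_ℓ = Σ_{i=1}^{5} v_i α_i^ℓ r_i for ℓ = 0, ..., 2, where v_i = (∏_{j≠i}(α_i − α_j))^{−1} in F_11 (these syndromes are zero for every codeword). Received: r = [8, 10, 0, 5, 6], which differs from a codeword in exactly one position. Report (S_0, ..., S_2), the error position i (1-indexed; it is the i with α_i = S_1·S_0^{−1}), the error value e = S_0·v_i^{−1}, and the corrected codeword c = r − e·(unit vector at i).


S = (2, 8, 10), error at position 1, error magnitude e = 1, c = [7, 10, 0, 5, 6].

Step 1: column multipliers v_i = (∏_{j≠i}(α_i − α_j))^{−1} mod 11.
  i = 1 (α = 4): (4−3)(4−10)(4−1)(4−8) = 1·(−6)·3·(−4) = 72 ≡ 6, so v_1 = 6^{−1} = 2 (mod 11).
  i = 2 (α = 3): (3−4)(3−10)(3−1)(3−8) = (−1)·(−7)·2·(−5) = −70 ≡ 7, so v_2 = 7^{−1} = 8 (mod 11).
  i = 3 (α = 10): (10−4)(10−3)(10−1)(10−8) = 6·7·9·2 = 756 ≡ 8, so v_3 = 8^{−1} = 7 (mod 11).
  i = 4 (α = 1): (1−4)(1−3)(1−10)(1−8) = (−3)·(−2)·(−9)·(−7) = 378 ≡ 4, so v_4 = 4^{−1} = 3 (mod 11).
  i = 5 (α = 8): (8−4)(8−3)(8−10)(8−1) = 4·5·(−2)·7 = −280 ≡ 6, so v_5 = 6^{−1} = 2 (mod 11).
  v = [2, 8, 7, 3, 2].
Step 2: syndromes of r = [8, 10, 0, 5, 6] (all sums mod 11).
  S_0 = Σ v_i r_i = 2·8 + 8·10 + 7·0 + 3·5 + 2·6 = 123 ≡ 2.
  S_1 = Σ v_i α_i r_i = 2·4·8 + 8·3·10 + 7·10·0 + 3·1·5 + 2·8·6 = 415 ≡ 8.
  α_i^2 mod 11 = [5, 9, 1, 1, 9].
  S_2 = Σ v_i α_i^2 r_i = 2·5·8 + 8·9·10 + 7·1·0 + 3·1·5 + 2·9·6 = 923 ≡ 10.
  S = (2, 8, 10) ≠ 0, so r is not a codeword (an error is present).
Step 3: locate the error. For a single error e at position i, S_ℓ = v_i·e·α_i^ℓ, so α_err = S_1/S_0.
  S_0^{−1} = 2^{−1} = 6 (mod 11), so α_err = 8·6 = 48 ≡ 4 = α_1. Error position i = 1.
  Consistency check: S_2/S_1 = 10·7 = 70 ≡ 4 = α_err ✓ (single-error assumption holds).
Step 4: error magnitude e = S_0/v_1 = S_0·∏_{j≠1}(α_1 − α_j) = 2·6 = 12 ≡ 1 (mod 11).
Step 5: correct position 1: c_1 = r_1 − e = 8 − 1 ≡ 7 (mod 11). Hence c = [7, 10, 0, 5, 6].
  Check: interpolating c through the α_i gives m(x) = 8 + 8·x (degree < 2) with m(α_i) = c_i for every i, so c is indeed a codeword.


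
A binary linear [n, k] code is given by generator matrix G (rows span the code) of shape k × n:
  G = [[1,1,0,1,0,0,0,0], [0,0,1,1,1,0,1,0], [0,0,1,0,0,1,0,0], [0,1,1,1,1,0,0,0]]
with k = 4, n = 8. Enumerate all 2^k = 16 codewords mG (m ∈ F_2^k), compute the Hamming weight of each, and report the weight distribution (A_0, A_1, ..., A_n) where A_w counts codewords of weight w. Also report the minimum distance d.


Weight distribution: A_0 = 1, A_2 = 2, A_3 = 4, A_4 = 5, A_5 = 4. Minimum distance d = 2.

Enumerate all 2^4 = 16 messages m ∈ F_2^4.
For each, compute codeword c = mG in F_2^8, then tally its weight.
  m = 0000 → c = 00000000, weight = 0.
  m = 1000 → c = 11010000, weight = 3.
  m = 0100 → c = 00111010, weight = 4.
  m = 1100 → c = 11101010, weight = 5.
  m = 0010 → c = 00100100, weight = 2.
  m = 1010 → c = 11110100, weight = 5.
  m = 0110 → c = 00011110, weight = 4.
  m = 1110 → c = 11001110, weight = 5.
  m = 0001 → c = 01111000, weight = 4.
  m = 1001 → c = 10101000, weight = 3.
  m = 0101 → c = 01000010, weight = 2.
  m = 1101 → c = 10010010, weight = 3.
  m = 0011 → c = 01011100, weight = 4.
  m = 1011 → c = 10001100, weight = 3.
  m = 0111 → c = 01100110, weight = 4.
  m = 1111 → c = 10110110, weight = 5.
Tally weights:
  weight 0: 1 codewords.
  weight 2: 2 codewords.
  weight 3: 4 codewords.
  weight 4: 5 codewords.
  weight 5: 4 codewords.
Minimum distance d = smallest w > 0 with A_w > 0 = 2.
Sanity: Σ A_w = 16 = 2^4 = 16 ✓.


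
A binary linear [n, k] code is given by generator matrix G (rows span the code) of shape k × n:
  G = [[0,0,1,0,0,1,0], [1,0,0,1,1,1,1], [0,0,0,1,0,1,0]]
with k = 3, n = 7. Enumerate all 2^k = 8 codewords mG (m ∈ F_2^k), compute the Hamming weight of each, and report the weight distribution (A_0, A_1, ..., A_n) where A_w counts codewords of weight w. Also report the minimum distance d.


Weight distribution: A_0 = 1, A_2 = 3, A_3 = 1, A_5 = 3. Minimum distance d = 2.

Enumerate all 2^3 = 8 messages m ∈ F_2^3.
For each, compute codeword c = mG in F_2^7, then tally its weight.
  m = 000 → c = 0000000, weight = 0.
  m = 100 → c = 0010010, weight = 2.
  m = 010 → c = 1001111, weight = 5.
  m = 110 → c = 1011101, weight = 5.
  m = 001 → c = 0001010, weight = 2.
  m = 101 → c = 0011000, weight = 2.
  m = 011 → c = 1000101, weight = 3.
  m = 111 → c = 1010111, weight = 5.
Tally weights:
  weight 0: 1 codewords.
  weight 2: 3 codewords.
  weight 3: 1 codewords.
  weight 5: 3 codewords.
Minimum distance d = smallest w > 0 with A_w > 0 = 2.
Sanity: Σ A_w = 8 = 2^3 = 8 ✓.


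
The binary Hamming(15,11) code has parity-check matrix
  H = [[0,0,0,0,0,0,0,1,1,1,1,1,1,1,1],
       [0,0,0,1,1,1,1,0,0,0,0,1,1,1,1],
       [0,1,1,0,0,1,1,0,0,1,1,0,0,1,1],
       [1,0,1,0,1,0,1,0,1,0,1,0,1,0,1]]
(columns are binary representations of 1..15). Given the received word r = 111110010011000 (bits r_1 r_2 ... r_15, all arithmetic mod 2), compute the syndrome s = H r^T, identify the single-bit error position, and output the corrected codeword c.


s = (1, 1, 1, 0)^T, error position = 14, corrected codeword c = 111110010011010

Compute s = H r^T mod 2 one row at a time:
  s_1 = 1 + 0 + 0 + 1 + 1 + 0 + 0 + 0 = 3 ≡ 1 (mod 2).
  s_2 = 1 + 1 + 0 + 0 + 1 + 0 + 0 + 0 = 3 ≡ 1 (mod 2).
  s_3 = 1 + 1 + 0 + 0 + 0 + 1 + 0 + 0 = 3 ≡ 1 (mod 2).
  s_4 = 1 + 1 + 1 + 0 + 0 + 1 + 0 + 0 = 4 ≡ 0 (mod 2).
s = (1, 1, 1, 0)^T — this equals column 14 of H (binary 1110), so error is at position 14.
Correct: flip bit 14 of r = 111110010011000 to get c = 111110010011010.


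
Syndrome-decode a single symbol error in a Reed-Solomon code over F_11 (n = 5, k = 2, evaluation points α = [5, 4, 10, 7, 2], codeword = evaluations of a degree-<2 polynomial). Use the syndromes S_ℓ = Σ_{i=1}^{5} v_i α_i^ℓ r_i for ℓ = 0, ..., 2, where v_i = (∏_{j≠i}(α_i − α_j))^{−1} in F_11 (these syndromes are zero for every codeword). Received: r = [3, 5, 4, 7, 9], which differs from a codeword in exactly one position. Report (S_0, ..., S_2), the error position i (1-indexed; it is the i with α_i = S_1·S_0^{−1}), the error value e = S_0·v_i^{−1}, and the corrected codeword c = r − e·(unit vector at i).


S = (7, 5, 2), error at position 4, error magnitude e = 8, c = [3, 5, 4, 10, 9].

Step 1: column multipliers v_i = (∏_{j≠i}(α_i − α_j))^{−1} mod 11.
  i = 1 (α = 5): (5−4)(5−10)(5−7)(5−2) = 1·(−5)·(−2)·3 = 30 ≡ 8, so v_1 = 8^{−1} = 7 (mod 11).
  i = 2 (α = 4): (4−5)(4−10)(4−7)(4−2) = (−1)·(−6)·(−3)·2 = −36 ≡ 8, so v_2 = 8^{−1} = 7 (mod 11).
  i = 3 (α = 10): (10−5)(10−4)(10−7)(10−2) = 5·6·3·8 = 720 ≡ 5, so v_3 = 5^{−1} = 9 (mod 11).
  i = 4 (α = 7): (7−5)(7−4)(7−10)(7−2) = 2·3·(−3)·5 = −90 ≡ 9, so v_4 = 9^{−1} = 5 (mod 11).
  i = 5 (α = 2): (2−5)(2−4)(2−10)(2−7) = (−3)·(−2)·(−8)·(−5) = 240 ≡ 9, so v_5 = 9^{−1} = 5 (mod 11).
  v = [7, 7, 9, 5, 5].
Step 2: syndromes of r = [3, 5, 4, 7, 9] (all sums mod 11).
  S_0 = Σ v_i r_i = 7·3 + 7·5 + 9·4 + 5·7 + 5·9 = 172 ≡ 7.
  S_1 = Σ v_i α_i r_i = 7·5·3 + 7·4·5 + 9·10·4 + 5·7·7 + 5·2·9 = 940 ≡ 5.
  α_i^2 mod 11 = [3, 5, 1, 5, 4].
  S_2 = Σ v_i α_i^2 r_i = 7·3·3 + 7·5·5 + 9·1·4 + 5·5·7 + 5·4·9 = 629 ≡ 2.
  S = (7, 5, 2) ≠ 0, so r is not a codeword (an error is present).
Step 3: locate the error. For a single error e at position i, S_ℓ = v_i·e·α_i^ℓ, so α_err = S_1/S_0.
  S_0^{−1} = 7^{−1} = 8 (mod 11), so α_err = 5·8 = 40 ≡ 7 = α_4. Error position i = 4.
  Consistency check: S_2/S_1 = 2·9 = 18 ≡ 7 = α_err ✓ (single-error assumption holds).
Step 4: error magnitude e = S_0/v_4 = S_0·∏_{j≠4}(α_4 − α_j) = 7·9 = 63 ≡ 8 (mod 11).
Step 5: correct position 4: c_4 = r_4 − e = 7 − 8 ≡ 10 (mod 11). Hence c = [3, 5, 4, 10, 9].
  Check: interpolating c through the α_i gives m(x) = 2 + 9·x (degree < 2) with m(α_i) = c_i for every i, so c is indeed a codeword.


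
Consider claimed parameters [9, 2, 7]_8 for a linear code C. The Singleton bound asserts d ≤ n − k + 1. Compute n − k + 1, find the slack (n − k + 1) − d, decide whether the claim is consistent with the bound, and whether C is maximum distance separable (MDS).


Singleton RHS = n − k + 1 = 8, slack = 1, bound satisfied, not MDS.

Singleton bound: d ≤ n − k + 1.
Here n = 9, k = 2, so n − k + 1 = 8.
Given d = 7, check d ≤ 8: YES.
Slack = (n − k + 1) − d = 1.
The code is NOT MDS (slack = 1 > 0).
Description: the claimed parameters are [9, 2, 7]_8; such a code would be non-MDS.


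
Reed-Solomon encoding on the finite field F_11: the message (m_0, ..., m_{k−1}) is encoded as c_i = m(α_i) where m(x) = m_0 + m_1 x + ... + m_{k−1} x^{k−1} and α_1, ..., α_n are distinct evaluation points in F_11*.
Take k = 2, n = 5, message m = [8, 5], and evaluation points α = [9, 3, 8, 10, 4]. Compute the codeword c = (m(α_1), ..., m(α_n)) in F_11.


c = [9, 1, 4, 3, 6]

Message polynomial: m(x) = 8 + 5·x (mod 11).
For each evaluation point α_i, compute m(α_i) mod 11:
  α_1 = 9: Horner steps 5 → 9, so m(9) = 9.
  α_2 = 3: Horner steps 5 → 1, so m(3) = 1.
  α_3 = 8: Horner steps 5 → 4, so m(8) = 4.
  α_4 = 10: Horner steps 5 → 3, so m(10) = 3.
  α_5 = 4: Horner steps 5 → 6, so m(4) = 6.
Codeword c = [9, 1, 4, 3, 6] ∈ F_11^5.


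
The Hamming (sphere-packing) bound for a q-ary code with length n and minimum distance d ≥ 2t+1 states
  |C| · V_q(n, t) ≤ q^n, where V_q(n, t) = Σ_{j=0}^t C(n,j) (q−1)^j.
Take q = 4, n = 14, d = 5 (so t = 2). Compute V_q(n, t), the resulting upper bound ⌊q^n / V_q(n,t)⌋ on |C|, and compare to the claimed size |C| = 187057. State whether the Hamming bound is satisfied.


V_q(n, t) = 862, q^n = 268435456, Hamming bound = 311410, |C| = 187057 ≤ bound (satisfied).

Step 1: Compute V_q(n, t) = Σ_{j=0}^2 C(n, j) (q−1)^j.
  j = 0: C(14,0)·(3)^0 = 1·1 = 1.
  j = 1: C(14,1)·(3)^1 = 14·3 = 42.
  j = 2: C(14,2)·(3)^2 = 91·9 = 819.
  V_q(n, t) = 1 + 42 + 819 = 862.
Step 2: q^n = 4^14 = 268435456.
Step 3: Hamming bound ⌊q^n / V_q(n,t)⌋ = ⌊268435456/862⌋ = 311410.
Step 4: Compare |C| = 187057 to 311410: satisfied.
The claimed |C| lies below the Hamming bound.


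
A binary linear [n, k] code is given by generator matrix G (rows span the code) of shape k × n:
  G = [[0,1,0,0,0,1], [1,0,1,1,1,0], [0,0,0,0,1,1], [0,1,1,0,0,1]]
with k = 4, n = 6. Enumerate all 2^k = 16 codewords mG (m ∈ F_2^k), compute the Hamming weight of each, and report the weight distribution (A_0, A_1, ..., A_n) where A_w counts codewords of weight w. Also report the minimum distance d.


Weight distribution: A_0 = 1, A_1 = 1, A_2 = 3, A_3 = 6, A_4 = 3, A_5 = 1, A_6 = 1. Minimum distance d = 1.

Enumerate all 2^4 = 16 messages m ∈ F_2^4.
For each, compute codeword c = mG in F_2^6, then tally its weight.
  m = 0000 → c = 000000, weight = 0.
  m = 1000 → c = 010001, weight = 2.
  m = 0100 → c = 101110, weight = 4.
  m = 1100 → c = 111111, weight = 6.
  m = 0010 → c = 000011, weight = 2.
  m = 1010 → c = 010010, weight = 2.
  m = 0110 → c = 101101, weight = 4.
  m = 1110 → c = 111100, weight = 4.
  m = 0001 → c = 011001, weight = 3.
  m = 1001 → c = 001000, weight = 1.
  m = 0101 → c = 110111, weight = 5.
  m = 1101 → c = 100110, weight = 3.
  m = 0011 → c = 011010, weight = 3.
  m = 1011 → c = 001011, weight = 3.
  m = 0111 → c = 110100, weight = 3.
  m = 1111 → c = 100101, weight = 3.
Tally weights:
  weight 0: 1 codewords.
  weight 1: 1 codewords.
  weight 2: 3 codewords.
  weight 3: 6 codewords.
  weight 4: 3 codewords.
  weight 5: 1 codewords.
  weight 6: 1 codewords.
Minimum distance d = smallest w > 0 with A_w > 0 = 1.
Sanity: Σ A_w = 16 = 2^4 = 16 ✓.


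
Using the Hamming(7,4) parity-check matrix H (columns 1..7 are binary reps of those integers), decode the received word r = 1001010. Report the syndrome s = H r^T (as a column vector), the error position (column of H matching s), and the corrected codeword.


s = (0, 1, 1)^T, error position = 3, corrected codeword c = 1011010

Compute s = H r^T mod 2 one row at a time:
  s_1 = 1 + 0 + 1 + 0 = 2 ≡ 0 (mod 2).
  s_2 = 0 + 0 + 1 + 0 = 1 ≡ 1 (mod 2).
  s_3 = 1 + 0 + 0 + 0 = 1 ≡ 1 (mod 2).
s = (0, 1, 1)^T — this equals column 3 of H (binary 011), so error is at position 3.
Correct: flip bit 3 of r = 1001010 to get c = 1011010.


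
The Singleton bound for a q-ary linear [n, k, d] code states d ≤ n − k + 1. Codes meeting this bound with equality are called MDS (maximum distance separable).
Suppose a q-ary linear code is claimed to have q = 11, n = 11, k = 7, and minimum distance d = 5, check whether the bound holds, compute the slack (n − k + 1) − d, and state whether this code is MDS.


Singleton RHS = n − k + 1 = 5, slack = 0, bound satisfied, MDS.

Singleton bound: d ≤ n − k + 1.
Here n = 11, k = 7, so n − k + 1 = 5.
Given d = 5, check d ≤ 5: YES.
Slack = (n − k + 1) − d = 0.
The code is MDS (slack = 0).
Description: the claimed parameters are [11, 7, 5]_11; such a code would be MDS (meets Singleton bound).


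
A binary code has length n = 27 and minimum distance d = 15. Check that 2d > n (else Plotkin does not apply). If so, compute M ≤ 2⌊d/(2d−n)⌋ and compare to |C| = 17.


Plotkin bound M ≤ 10; given |C| = 17 > bound (violated).

Check applicability: 2d = 30, n = 27.
2d − n = 3 > 0, so Plotkin applies.
Compute d/(2d−n) = 15/3 ≈ 5.0000.
⌊d/(2d−n)⌋ = 5.
Plotkin bound: M ≤ 2·5 = 10.
Given |C| = 17, check: VIOLATED.
This |C| is above the Plotkin bound, so no binary code with n = 27, d = 15 and 17 codewords exists.


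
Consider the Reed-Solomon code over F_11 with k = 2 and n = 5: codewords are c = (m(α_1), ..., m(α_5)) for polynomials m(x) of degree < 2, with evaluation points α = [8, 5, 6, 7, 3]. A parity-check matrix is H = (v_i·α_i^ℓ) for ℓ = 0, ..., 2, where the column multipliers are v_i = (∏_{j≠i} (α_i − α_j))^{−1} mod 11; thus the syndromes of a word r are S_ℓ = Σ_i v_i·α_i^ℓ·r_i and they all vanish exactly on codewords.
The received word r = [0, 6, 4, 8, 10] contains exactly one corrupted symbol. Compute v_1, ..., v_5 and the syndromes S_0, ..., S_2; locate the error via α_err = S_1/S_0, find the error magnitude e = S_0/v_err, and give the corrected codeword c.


S = (2, 3, 10), error at position 4, error magnitude e = 6, c = [0, 6, 4, 2, 10].

Step 1: column multipliers v_i = (∏_{j≠i}(α_i − α_j))^{−1} mod 11.
  i = 1 (α = 8): (8−5)(8−6)(8−7)(8−3) = 3·2·1·5 = 30 ≡ 8, so v_1 = 8^{−1} = 7 (mod 11).
  i = 2 (α = 5): (5−8)(5−6)(5−7)(5−3) = (−3)·(−1)·(−2)·2 = −12 ≡ 10, so v_2 = 10^{−1} = 10 (mod 11).
  i = 3 (α = 6): (6−8)(6−5)(6−7)(6−3) = (−2)·1·(−1)·3 = 6 ≡ 6, so v_3 = 6^{−1} = 2 (mod 11).
  i = 4 (α = 7): (7−8)(7−5)(7−6)(7−3) = (−1)·2·1·4 = −8 ≡ 3, so v_4 = 3^{−1} = 4 (mod 11).
  i = 5 (α = 3): (3−8)(3−5)(3−6)(3−7) = (−5)·(−2)·(−3)·(−4) = 120 ≡ 10, so v_5 = 10^{−1} = 10 (mod 11).
  v = [7, 10, 2, 4, 10].
Step 2: syndromes of r = [0, 6, 4, 8, 10] (all sums mod 11).
  S_0 = Σ v_i r_i = 7·0 + 10·6 + 2·4 + 4·8 + 10·10 = 200 ≡ 2.
  S_1 = Σ v_i α_i r_i = 7·8·0 + 10·5·6 + 2·6·4 + 4·7·8 + 10·3·10 = 872 ≡ 3.
  α_i^2 mod 11 = [9, 3, 3, 5, 9].
  S_2 = Σ v_i α_i^2 r_i = 7·9·0 + 10·3·6 + 2·3·4 + 4·5·8 + 10·9·10 = 1264 ≡ 10.
  S = (2, 3, 10) ≠ 0, so r is not a codeword (an error is present).
Step 3: locate the error. For a single error e at position i, S_ℓ = v_i·e·α_i^ℓ, so α_err = S_1/S_0.
  S_0^{−1} = 2^{−1} = 6 (mod 11), so α_err = 3·6 = 18 ≡ 7 = α_4. Error position i = 4.
  Consistency check: S_2/S_1 = 10·4 = 40 ≡ 7 = α_err ✓ (single-error assumption holds).
Step 4: error magnitude e = S_0/v_4 = S_0·∏_{j≠4}(α_4 − α_j) = 2·3 = 6 ≡ 6 (mod 11).
Step 5: correct position 4: c_4 = r_4 − e = 8 − 6 ≡ 2 (mod 11). Hence c = [0, 6, 4, 2, 10].
  Check: interpolating c through the α_i gives m(x) = 5 + 9·x (degree < 2) with m(α_i) = c_i for every i, so c is indeed a codeword.


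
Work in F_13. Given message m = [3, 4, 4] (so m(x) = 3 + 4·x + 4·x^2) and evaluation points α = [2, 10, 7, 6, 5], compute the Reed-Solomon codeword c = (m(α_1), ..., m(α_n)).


c = [1, 1, 6, 2, 6]

Message polynomial: m(x) = 3 + 4·x + 4·x^2 (mod 13).
For each evaluation point α_i, compute m(α_i) mod 13:
  α_1 = 2: Horner steps 4 → 12 → 1, so m(2) = 1.
  α_2 = 10: Horner steps 4 → 5 → 1, so m(10) = 1.
  α_3 = 7: Horner steps 4 → 6 → 6, so m(7) = 6.
  α_4 = 6: Horner steps 4 → 2 → 2, so m(6) = 2.
  α_5 = 5: Horner steps 4 → 11 → 6, so m(5) = 6.
Codeword c = [1, 1, 6, 2, 6] ∈ F_13^5.


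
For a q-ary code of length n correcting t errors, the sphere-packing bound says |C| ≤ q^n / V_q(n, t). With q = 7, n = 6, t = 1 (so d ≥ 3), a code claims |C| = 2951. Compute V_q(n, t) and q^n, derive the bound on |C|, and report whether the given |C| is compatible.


V_q(n, t) = 37, q^n = 117649, Hamming bound = 3179, |C| = 2951 ≤ bound (satisfied).

Step 1: Compute V_q(n, t) = Σ_{j=0}^1 C(n, j) (q−1)^j.
  j = 0: C(6,0)·(6)^0 = 1·1 = 1.
  j = 1: C(6,1)·(6)^1 = 6·6 = 36.
  V_q(n, t) = 1 + 36 = 37.
Step 2: q^n = 7^6 = 117649.
Step 3: Hamming bound ⌊q^n / V_q(n,t)⌋ = ⌊117649/37⌋ = 3179.
Step 4: Compare |C| = 2951 to 3179: satisfied.
The claimed |C| lies below the Hamming bound.


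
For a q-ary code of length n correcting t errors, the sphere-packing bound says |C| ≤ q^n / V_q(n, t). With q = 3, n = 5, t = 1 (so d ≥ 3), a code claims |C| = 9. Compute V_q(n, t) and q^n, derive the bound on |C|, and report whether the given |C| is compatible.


V_q(n, t) = 11, q^n = 243, Hamming bound = 22, |C| = 9 ≤ bound (satisfied).

Step 1: Compute V_q(n, t) = Σ_{j=0}^1 C(n, j) (q−1)^j.
  j = 0: C(5,0)·(2)^0 = 1·1 = 1.
  j = 1: C(5,1)·(2)^1 = 5·2 = 10.
  V_q(n, t) = 1 + 10 = 11.
Step 2: q^n = 3^5 = 243.
Step 3: Hamming bound ⌊q^n / V_q(n,t)⌋ = ⌊243/11⌋ = 22.
Step 4: Compare |C| = 9 to 22: satisfied.
The claimed |C| lies below the Hamming bound.


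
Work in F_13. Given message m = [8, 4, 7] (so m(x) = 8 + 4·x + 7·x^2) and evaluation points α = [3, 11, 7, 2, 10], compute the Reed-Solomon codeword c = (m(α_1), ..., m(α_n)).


c = [5, 2, 2, 5, 7]

Message polynomial: m(x) = 8 + 4·x + 7·x^2 (mod 13).
For each evaluation point α_i, compute m(α_i) mod 13:
  α_1 = 3: Horner steps 7 → 12 → 5, so m(3) = 5.
  α_2 = 11: Horner steps 7 → 3 → 2, so m(11) = 2.
  α_3 = 7: Horner steps 7 → 1 → 2, so m(7) = 2.
  α_4 = 2: Horner steps 7 → 5 → 5, so m(2) = 5.
  α_5 = 10: Horner steps 7 → 9 → 7, so m(10) = 7.
Codeword c = [5, 2, 2, 5, 7] ∈ F_13^5.


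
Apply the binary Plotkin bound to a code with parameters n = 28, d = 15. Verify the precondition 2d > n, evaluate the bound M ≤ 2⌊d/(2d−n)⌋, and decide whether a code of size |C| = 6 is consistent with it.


Plotkin bound M ≤ 14; given |C| = 6 ≤ bound (satisfied).

Check applicability: 2d = 30, n = 28.
2d − n = 2 > 0, so Plotkin applies.
Compute d/(2d−n) = 15/2 ≈ 7.5000.
⌊d/(2d−n)⌋ = 7.
Plotkin bound: M ≤ 2·7 = 14.
Given |C| = 6, check: satisfied.
This |C| is below the Plotkin bound.


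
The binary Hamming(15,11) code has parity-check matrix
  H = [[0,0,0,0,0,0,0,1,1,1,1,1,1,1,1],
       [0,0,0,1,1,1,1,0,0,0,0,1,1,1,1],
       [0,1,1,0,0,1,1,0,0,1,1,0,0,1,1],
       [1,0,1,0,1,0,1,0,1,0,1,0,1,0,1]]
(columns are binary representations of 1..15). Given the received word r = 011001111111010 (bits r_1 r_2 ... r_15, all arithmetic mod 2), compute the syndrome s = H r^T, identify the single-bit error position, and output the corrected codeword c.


s = (0, 0, 1, 0)^T, error position = 2, corrected codeword c = 001001111111010

Compute s = H r^T mod 2 one row at a time:
  s_1 = 1 + 1 + 1 + 1 + 1 + 0 + 1 + 0 = 6 ≡ 0 (mod 2).
  s_2 = 0 + 0 + 1 + 1 + 1 + 0 + 1 + 0 = 4 ≡ 0 (mod 2).
  s_3 = 1 + 1 + 1 + 1 + 1 + 1 + 1 + 0 = 7 ≡ 1 (mod 2).
  s_4 = 0 + 1 + 0 + 1 + 1 + 1 + 0 + 0 = 4 ≡ 0 (mod 2).
s = (0, 0, 1, 0)^T — this equals column 2 of H (binary 0010), so error is at position 2.
Correct: flip bit 2 of r = 011001111111010 to get c = 001001111111010.


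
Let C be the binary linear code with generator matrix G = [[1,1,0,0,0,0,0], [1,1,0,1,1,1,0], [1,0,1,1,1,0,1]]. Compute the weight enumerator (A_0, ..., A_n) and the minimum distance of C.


Weight distribution: A_0 = 1, A_2 = 1, A_3 = 1, A_4 = 2, A_5 = 3. Minimum distance d = 2.

Enumerate all 2^3 = 8 messages m ∈ F_2^3.
For each, compute codeword c = mG in F_2^7, then tally its weight.
  m = 000 → c = 0000000, weight = 0.
  m = 100 → c = 1100000, weight = 2.
  m = 010 → c = 1101110, weight = 5.
  m = 110 → c = 0001110, weight = 3.
  m = 001 → c = 1011101, weight = 5.
  m = 101 → c = 0111101, weight = 5.
  m = 011 → c = 0110011, weight = 4.
  m = 111 → c = 1010011, weight = 4.
Tally weights:
  weight 0: 1 codewords.
  weight 2: 1 codewords.
  weight 3: 1 codewords.
  weight 4: 2 codewords.
  weight 5: 3 codewords.
Minimum distance d = smallest w > 0 with A_w > 0 = 2.
Sanity: Σ A_w = 8 = 2^3 = 8 ✓.


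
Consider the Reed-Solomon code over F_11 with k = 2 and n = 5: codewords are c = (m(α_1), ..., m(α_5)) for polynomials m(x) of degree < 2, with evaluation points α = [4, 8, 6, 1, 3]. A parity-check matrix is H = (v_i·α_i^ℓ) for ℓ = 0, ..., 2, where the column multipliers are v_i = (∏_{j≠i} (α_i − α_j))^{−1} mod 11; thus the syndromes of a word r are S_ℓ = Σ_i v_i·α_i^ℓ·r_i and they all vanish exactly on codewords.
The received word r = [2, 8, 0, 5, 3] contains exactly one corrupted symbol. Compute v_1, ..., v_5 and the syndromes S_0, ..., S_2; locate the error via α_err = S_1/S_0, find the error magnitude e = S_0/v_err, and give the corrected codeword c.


S = (2, 5, 7), error at position 2, error magnitude e = 10, c = [2, 9, 0, 5, 3].

Step 1: column multipliers v_i = (∏_{j≠i}(α_i − α_j))^{−1} mod 11.
  i = 1 (α = 4): (4−8)(4−6)(4−1)(4−3) = (−4)·(−2)·3·1 = 24 ≡ 2, so v_1 = 2^{−1} = 6 (mod 11).
  i = 2 (α = 8): (8−4)(8−6)(8−1)(8−3) = 4·2·7·5 = 280 ≡ 5, so v_2 = 5^{−1} = 9 (mod 11).
  i = 3 (α = 6): (6−4)(6−8)(6−1)(6−3) = 2·(−2)·5·3 = −60 ≡ 6, so v_3 = 6^{−1} = 2 (mod 11).
  i = 4 (α = 1): (1−4)(1−8)(1−6)(1−3) = (−3)·(−7)·(−5)·(−2) = 210 ≡ 1, so v_4 = 1^{−1} = 1 (mod 11).
  i = 5 (α = 3): (3−4)(3−8)(3−6)(3−1) = (−1)·(−5)·(−3)·2 = −30 ≡ 3, so v_5 = 3^{−1} = 4 (mod 11).
  v = [6, 9, 2, 1, 4].
Step 2: syndromes of r = [2, 8, 0, 5, 3] (all sums mod 11).
  S_0 = Σ v_i r_i = 6·2 + 9·8 + 2·0 + 1·5 + 4·3 = 101 ≡ 2.
  S_1 = Σ v_i α_i r_i = 6·4·2 + 9·8·8 + 2·6·0 + 1·1·5 + 4·3·3 = 665 ≡ 5.
  α_i^2 mod 11 = [5, 9, 3, 1, 9].
  S_2 = Σ v_i α_i^2 r_i = 6·5·2 + 9·9·8 + 2·3·0 + 1·1·5 + 4·9·3 = 821 ≡ 7.
  S = (2, 5, 7) ≠ 0, so r is not a codeword (an error is present).
Step 3: locate the error. For a single error e at position i, S_ℓ = v_i·e·α_i^ℓ, so α_err = S_1/S_0.
  S_0^{−1} = 2^{−1} = 6 (mod 11), so α_err = 5·6 = 30 ≡ 8 = α_2. Error position i = 2.
  Consistency check: S_2/S_1 = 7·9 = 63 ≡ 8 = α_err ✓ (single-error assumption holds).
Step 4: error magnitude e = S_0/v_2 = S_0·∏_{j≠2}(α_2 − α_j) = 2·5 = 10 ≡ 10 (mod 11).
Step 5: correct position 2: c_2 = r_2 − e = 8 − 10 ≡ 9 (mod 11). Hence c = [2, 9, 0, 5, 3].
  Check: interpolating c through the α_i gives m(x) = 6 + 10·x (degree < 2) with m(α_i) = c_i for every i, so c is indeed a codeword.


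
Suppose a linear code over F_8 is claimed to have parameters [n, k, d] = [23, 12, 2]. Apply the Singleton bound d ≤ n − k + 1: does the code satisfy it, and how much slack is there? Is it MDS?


Singleton RHS = n − k + 1 = 12, slack = 10, bound satisfied, not MDS.

Singleton bound: d ≤ n − k + 1.
Here n = 23, k = 12, so n − k + 1 = 12.
Given d = 2, check d ≤ 12: YES.
Slack = (n − k + 1) − d = 10.
The code is NOT MDS (slack = 10 > 0).
Description: the claimed parameters are [23, 12, 2]_8; such a code would be non-MDS.


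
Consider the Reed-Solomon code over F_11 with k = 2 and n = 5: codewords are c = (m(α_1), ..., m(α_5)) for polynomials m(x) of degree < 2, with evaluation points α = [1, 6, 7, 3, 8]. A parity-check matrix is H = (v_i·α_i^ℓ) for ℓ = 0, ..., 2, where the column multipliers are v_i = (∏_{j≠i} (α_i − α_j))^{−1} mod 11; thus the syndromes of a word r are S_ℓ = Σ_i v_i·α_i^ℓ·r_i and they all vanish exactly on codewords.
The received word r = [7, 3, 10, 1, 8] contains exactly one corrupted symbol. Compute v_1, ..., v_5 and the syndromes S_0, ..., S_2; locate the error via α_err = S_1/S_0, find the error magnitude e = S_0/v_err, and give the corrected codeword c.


S = (6, 9, 8), error at position 3, error magnitude e = 10, c = [7, 3, 0, 1, 8].

Step 1: column multipliers v_i = (∏_{j≠i}(α_i − α_j))^{−1} mod 11.
  i = 1 (α = 1): (1−6)(1−7)(1−3)(1−8) = (−5)·(−6)·(−2)·(−7) = 420 ≡ 2, so v_1 = 2^{−1} = 6 (mod 11).
  i = 2 (α = 6): (6−1)(6−7)(6−3)(6−8) = 5·(−1)·3·(−2) = 30 ≡ 8, so v_2 = 8^{−1} = 7 (mod 11).
  i = 3 (α = 7): (7−1)(7−6)(7−3)(7−8) = 6·1·4·(−1) = −24 ≡ 9, so v_3 = 9^{−1} = 5 (mod 11).
  i = 4 (α = 3): (3−1)(3−6)(3−7)(3−8) = 2·(−3)·(−4)·(−5) = −120 ≡ 1, so v_4 = 1^{−1} = 1 (mod 11).
  i = 5 (α = 8): (8−1)(8−6)(8−7)(8−3) = 7·2·1·5 = 70 ≡ 4, so v_5 = 4^{−1} = 3 (mod 11).
  v = [6, 7, 5, 1, 3].
Step 2: syndromes of r = [7, 3, 10, 1, 8] (all sums mod 11).
  S_0 = Σ v_i r_i = 6·7 + 7·3 + 5·10 + 1·1 + 3·8 = 138 ≡ 6.
  S_1 = Σ v_i α_i r_i = 6·1·7 + 7·6·3 + 5·7·10 + 1·3·1 + 3·8·8 = 713 ≡ 9.
  α_i^2 mod 11 = [1, 3, 5, 9, 9].
  S_2 = Σ v_i α_i^2 r_i = 6·1·7 + 7·3·3 + 5·5·10 + 1·9·1 + 3·9·8 = 580 ≡ 8.
  S = (6, 9, 8) ≠ 0, so r is not a codeword (an error is present).
Step 3: locate the error. For a single error e at position i, S_ℓ = v_i·e·α_i^ℓ, so α_err = S_1/S_0.
  S_0^{−1} = 6^{−1} = 2 (mod 11), so α_err = 9·2 = 18 ≡ 7 = α_3. Error position i = 3.
  Consistency check: S_2/S_1 = 8·5 = 40 ≡ 7 = α_err ✓ (single-error assumption holds).
Step 4: error magnitude e = S_0/v_3 = S_0·∏_{j≠3}(α_3 − α_j) = 6·9 = 54 ≡ 10 (mod 11).
Step 5: correct position 3: c_3 = r_3 − e = 10 − 10 ≡ 0 (mod 11). Hence c = [7, 3, 0, 1, 8].
  Check: interpolating c through the α_i gives m(x) = 10 + 8·x (degree < 2) with m(α_i) = c_i for every i, so c is indeed a codeword.


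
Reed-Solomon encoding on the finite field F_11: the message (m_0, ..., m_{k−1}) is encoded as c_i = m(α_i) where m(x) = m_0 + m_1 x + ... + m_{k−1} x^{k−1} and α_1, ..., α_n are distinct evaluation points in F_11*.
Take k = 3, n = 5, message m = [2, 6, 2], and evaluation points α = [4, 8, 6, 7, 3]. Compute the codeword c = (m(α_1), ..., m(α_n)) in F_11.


c = [3, 2, 0, 10, 5]

Message polynomial: m(x) = 2 + 6·x + 2·x^2 (mod 11).
For each evaluation point α_i, compute m(α_i) mod 11:
  α_1 = 4: Horner steps 2 → 3 → 3, so m(4) = 3.
  α_2 = 8: Horner steps 2 → 0 → 2, so m(8) = 2.
  α_3 = 6: Horner steps 2 → 7 → 0, so m(6) = 0.
  α_4 = 7: Horner steps 2 → 9 → 10, so m(7) = 10.
  α_5 = 3: Horner steps 2 → 1 → 5, so m(3) = 5.
Codeword c = [3, 2, 0, 10, 5] ∈ F_11^5.


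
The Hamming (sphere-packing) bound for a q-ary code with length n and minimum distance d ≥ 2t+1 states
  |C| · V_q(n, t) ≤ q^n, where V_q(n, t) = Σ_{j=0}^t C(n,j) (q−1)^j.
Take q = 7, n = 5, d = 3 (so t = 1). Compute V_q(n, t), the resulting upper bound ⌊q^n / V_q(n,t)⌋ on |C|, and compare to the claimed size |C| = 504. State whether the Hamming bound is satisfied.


V_q(n, t) = 31, q^n = 16807, Hamming bound = 542, |C| = 504 ≤ bound (satisfied).

Step 1: Compute V_q(n, t) = Σ_{j=0}^1 C(n, j) (q−1)^j.
  j = 0: C(5,0)·(6)^0 = 1·1 = 1.
  j = 1: C(5,1)·(6)^1 = 5·6 = 30.
  V_q(n, t) = 1 + 30 = 31.
Step 2: q^n = 7^5 = 16807.
Step 3: Hamming bound ⌊q^n / V_q(n,t)⌋ = ⌊16807/31⌋ = 542.
Step 4: Compare |C| = 504 to 542: satisfied.
The claimed |C| lies below the Hamming bound.


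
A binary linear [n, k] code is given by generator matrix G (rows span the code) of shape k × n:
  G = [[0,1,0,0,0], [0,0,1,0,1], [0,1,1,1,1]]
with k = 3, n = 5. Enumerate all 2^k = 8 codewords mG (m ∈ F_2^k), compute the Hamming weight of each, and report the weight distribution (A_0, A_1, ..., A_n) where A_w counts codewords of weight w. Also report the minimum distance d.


Weight distribution: A_0 = 1, A_1 = 2, A_2 = 2, A_3 = 2, A_4 = 1. Minimum distance d = 1.

Enumerate all 2^3 = 8 messages m ∈ F_2^3.
For each, compute codeword c = mG in F_2^5, then tally its weight.
  m = 000 → c = 00000, weight = 0.
  m = 100 → c = 01000, weight = 1.
  m = 010 → c = 00101, weight = 2.
  m = 110 → c = 01101, weight = 3.
  m = 001 → c = 01111, weight = 4.
  m = 101 → c = 00111, weight = 3.
  m = 011 → c = 01010, weight = 2.
  m = 111 → c = 00010, weight = 1.
Tally weights:
  weight 0: 1 codewords.
  weight 1: 2 codewords.
  weight 2: 2 codewords.
  weight 3: 2 codewords.
  weight 4: 1 codewords.
Minimum distance d = smallest w > 0 with A_w > 0 = 1.
Sanity: Σ A_w = 8 = 2^3 = 8 ✓.
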